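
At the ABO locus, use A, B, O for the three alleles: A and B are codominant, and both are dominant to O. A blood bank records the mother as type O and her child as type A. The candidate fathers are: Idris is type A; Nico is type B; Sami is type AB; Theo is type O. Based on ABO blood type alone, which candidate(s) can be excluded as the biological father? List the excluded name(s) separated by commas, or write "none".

A candidate is excluded only if no genotype consistent with his phenotype could produce a type A child with a type O mother.
Nico (type B): no genotype consistent with that phenotype can produce a type-A child with a type-O mother.
Theo (type O): no genotype consistent with that phenotype can produce a type-A child with a type-O mother.

Nico, Theo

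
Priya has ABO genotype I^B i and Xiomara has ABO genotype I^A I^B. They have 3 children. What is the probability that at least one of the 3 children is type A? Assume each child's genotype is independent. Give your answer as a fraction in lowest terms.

37/64

ABO cross I^B i × I^A I^B → 1/4 A, 1/2 B, 1/4 AB.
So P(type A) = 1/4 per child.
P(none) = (3/4)^3 = 27/64; P(at least one) = 1 − 27/64 = 37/64.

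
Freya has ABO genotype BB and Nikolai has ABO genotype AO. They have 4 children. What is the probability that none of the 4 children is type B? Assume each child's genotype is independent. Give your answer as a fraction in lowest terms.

1/16

ABO cross BB × AO → 1/2 B, 1/2 AB.
So P(type B) = 1/2 per child.
P(not type B) = 1/2 for one child; (1/2)^4 = 1/16.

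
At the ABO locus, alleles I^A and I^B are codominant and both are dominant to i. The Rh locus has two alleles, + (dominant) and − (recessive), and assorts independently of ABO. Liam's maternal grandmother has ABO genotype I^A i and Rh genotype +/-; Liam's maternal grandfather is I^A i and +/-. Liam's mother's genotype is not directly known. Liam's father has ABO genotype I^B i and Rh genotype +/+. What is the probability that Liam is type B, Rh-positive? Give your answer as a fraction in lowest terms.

Liam's mother's ABO genotype from I^A i × I^A i: 1/4 I^A I^A, 1/2 I^A i, 1/4 i i.
Crossing each possibility with the father I^B i and summing P(type B): 1/4·0 + 1/2·1/4 + 1/4·1/2 = 1/4.
Similarly for Rh via the mother's Rh distribution: P(Rh+) = 1.
Independent loci: 1/4 × 1 = 1/4.

1/4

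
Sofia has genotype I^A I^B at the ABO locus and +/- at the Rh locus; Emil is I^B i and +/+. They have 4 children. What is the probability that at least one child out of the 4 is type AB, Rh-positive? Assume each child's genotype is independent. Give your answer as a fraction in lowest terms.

175/256

ABO cross I^A I^B × I^B i → 1/4 A, 1/2 B, 1/4 AB.
Rh cross +/- × +/+ → 1 Rh+; so P(type AB, Rh-positive) = 1/4 × 1 = 1/4 per child.
P(none) = (3/4)^4 = 81/256; P(at least one) = 1 − 81/256 = 175/256.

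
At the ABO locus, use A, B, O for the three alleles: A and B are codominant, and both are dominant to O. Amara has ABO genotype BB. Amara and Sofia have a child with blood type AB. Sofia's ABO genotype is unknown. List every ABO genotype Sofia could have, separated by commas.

For each candidate genotype of Sofia, check whether crossing it with BB can produce every observed child phenotype.
  AA → possible child types {AB} ✓
  AB → possible child types {B, AB} ✓
  AO → possible child types {B, AB} ✓
  BB → possible child types {B} ✗
  BO → possible child types {B} ✗
  OO → possible child types {B} ✗

AA, AB, AO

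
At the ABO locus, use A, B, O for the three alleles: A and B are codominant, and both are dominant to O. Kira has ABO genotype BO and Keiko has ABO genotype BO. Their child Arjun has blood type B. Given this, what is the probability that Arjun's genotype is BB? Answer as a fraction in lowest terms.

1/3

Cross BO × BO → 1/4 BB, 1/2 BO, 1/4 OO.
Type-B genotypes among offspring: BB (1/4), BO (1/2); total 3/4.
P(BB | type B) = (1/4) / (3/4) = 1/3.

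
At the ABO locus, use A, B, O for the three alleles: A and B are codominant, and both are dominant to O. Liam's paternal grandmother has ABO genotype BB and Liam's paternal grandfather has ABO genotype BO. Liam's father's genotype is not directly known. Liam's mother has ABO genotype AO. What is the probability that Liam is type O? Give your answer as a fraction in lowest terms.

Liam's father's ABO genotype from BB × BO: 1/2 BB, 1/2 BO.
Crossing each possibility with the mother AO and summing P(type O): 1/2·0 + 1/2·1/4 = 1/8.

1/8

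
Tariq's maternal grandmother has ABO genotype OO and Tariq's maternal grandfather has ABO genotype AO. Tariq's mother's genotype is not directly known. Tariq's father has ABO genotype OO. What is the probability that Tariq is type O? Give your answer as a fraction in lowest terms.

3/4

Tariq's mother's ABO genotype from OO × AO: 1/2 AO, 1/2 OO.
Crossing each possibility with the father OO and summing P(type O): 1/2·1/2 + 1/2·1 = 3/4.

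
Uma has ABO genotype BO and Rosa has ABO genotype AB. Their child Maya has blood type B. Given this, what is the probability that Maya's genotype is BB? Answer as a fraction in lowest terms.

1/2

Cross BO × AB → 1/4 AB, 1/4 AO, 1/4 BB, 1/4 BO.
Type-B genotypes among offspring: BB (1/4), BO (1/4); total 1/2.
P(BB | type B) = (1/4) / (1/2) = 1/2.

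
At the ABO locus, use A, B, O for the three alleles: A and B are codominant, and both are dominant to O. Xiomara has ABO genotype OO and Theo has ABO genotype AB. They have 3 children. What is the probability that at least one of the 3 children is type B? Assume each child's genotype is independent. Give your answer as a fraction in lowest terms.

ABO cross OO × AB → 1/2 A, 1/2 B.
So P(type B) = 1/2 per child.
P(none) = (1/2)^3 = 1/8; P(at least one) = 1 − 1/8 = 7/8.

7/8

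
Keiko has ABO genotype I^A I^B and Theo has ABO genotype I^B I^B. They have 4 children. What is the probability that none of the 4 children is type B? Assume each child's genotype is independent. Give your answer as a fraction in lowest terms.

ABO cross I^A I^B × I^B I^B → 1/2 B, 1/2 AB.
So P(type B) = 1/2 per child.
P(not type B) = 1/2 for one child; (1/2)^4 = 1/16.

1/16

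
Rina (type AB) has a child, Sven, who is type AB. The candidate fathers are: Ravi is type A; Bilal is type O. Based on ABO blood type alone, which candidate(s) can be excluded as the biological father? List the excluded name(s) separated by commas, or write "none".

A candidate is excluded only if no genotype consistent with his phenotype could produce a type AB child with a type AB mother.
Bilal (type O): no genotype consistent with that phenotype can produce a type-AB child with a type-AB mother.

Bilal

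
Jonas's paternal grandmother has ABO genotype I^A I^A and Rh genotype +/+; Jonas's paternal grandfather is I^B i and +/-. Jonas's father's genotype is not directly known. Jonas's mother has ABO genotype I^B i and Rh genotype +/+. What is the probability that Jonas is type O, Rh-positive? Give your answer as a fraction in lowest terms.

1/8

Jonas's father's ABO genotype from I^A I^A × I^B i: 1/2 I^A I^B, 1/2 I^A i.
Crossing each possibility with the mother I^B i and summing P(type O): 1/2·0 + 1/2·1/4 = 1/8.
Similarly for Rh via the father's Rh distribution: P(Rh+) = 1.
Independent loci: 1/8 × 1 = 1/8.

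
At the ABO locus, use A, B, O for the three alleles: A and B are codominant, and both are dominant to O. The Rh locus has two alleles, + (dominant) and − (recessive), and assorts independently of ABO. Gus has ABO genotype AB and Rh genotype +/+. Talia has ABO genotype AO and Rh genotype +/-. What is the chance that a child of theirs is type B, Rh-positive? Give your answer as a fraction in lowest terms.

ABO cross AB × AO → offspring phenotypes: 1/2 A, 1/4 B, 1/4 AB.
Rh cross +/+ × +/- → 1 Rh+.
Independent loci: P(type B, Rh-positive) = 1/4 × 1 = 1/4.

1/4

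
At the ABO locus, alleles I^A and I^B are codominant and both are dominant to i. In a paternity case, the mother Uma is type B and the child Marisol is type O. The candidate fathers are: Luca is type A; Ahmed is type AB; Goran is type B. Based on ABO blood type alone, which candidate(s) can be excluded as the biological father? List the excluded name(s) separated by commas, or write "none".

Ahmed

A candidate is excluded only if no genotype consistent with his phenotype could produce a type O child with a type B mother.
Ahmed (type AB): no genotype consistent with that phenotype can produce a type-O child with a type-B mother.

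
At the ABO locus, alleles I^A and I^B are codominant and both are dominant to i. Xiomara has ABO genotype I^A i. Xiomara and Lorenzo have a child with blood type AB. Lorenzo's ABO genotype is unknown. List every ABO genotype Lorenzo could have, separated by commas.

I^A I^B, I^B I^B, I^B i

For each candidate genotype of Lorenzo, check whether crossing it with I^A i can produce every observed child phenotype.
  I^A I^A → possible child types {A} ✗
  I^A I^B → possible child types {A, B, AB} ✓
  I^A i → possible child types {O, A} ✗
  I^B I^B → possible child types {B, AB} ✓
  I^B i → possible child types {O, A, B, AB} ✓
  i i → possible child types {O, A} ✗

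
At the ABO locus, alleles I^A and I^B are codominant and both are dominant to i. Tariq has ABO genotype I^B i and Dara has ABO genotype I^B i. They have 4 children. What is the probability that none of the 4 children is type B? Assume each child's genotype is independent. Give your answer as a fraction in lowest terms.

1/256

ABO cross I^B i × I^B i → 1/4 O, 3/4 B.
So P(type B) = 3/4 per child.
P(not type B) = 1/4 for one child; (1/4)^4 = 1/256.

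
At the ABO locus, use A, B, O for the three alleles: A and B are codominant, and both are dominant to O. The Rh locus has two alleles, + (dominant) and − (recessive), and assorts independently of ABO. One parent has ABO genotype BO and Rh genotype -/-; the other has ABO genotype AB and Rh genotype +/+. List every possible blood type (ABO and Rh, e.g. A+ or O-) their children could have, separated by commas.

Gametes from BO × AB give offspring ABO genotypes AB, AO, BB, BO, i.e. phenotypes A, B, AB.
Rh cross -/- × +/+ → phenotypes Rh+.
Combining independently: A+, B+, AB+.

A+, B+, AB+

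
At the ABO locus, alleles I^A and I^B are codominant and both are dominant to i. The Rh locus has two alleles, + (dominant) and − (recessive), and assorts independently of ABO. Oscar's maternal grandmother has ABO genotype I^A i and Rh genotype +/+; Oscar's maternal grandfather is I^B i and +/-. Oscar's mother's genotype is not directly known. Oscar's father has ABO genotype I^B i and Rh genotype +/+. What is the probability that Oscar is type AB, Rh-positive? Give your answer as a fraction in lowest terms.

1/8

Oscar's mother's ABO genotype from I^A i × I^B i: 1/4 I^A I^B, 1/4 I^A i, 1/4 I^B i, 1/4 i i.
Crossing each possibility with the father I^B i and summing P(type AB): 1/4·1/4 + 1/4·1/4 + 1/4·0 + 1/4·0 = 1/8.
Similarly for Rh via the mother's Rh distribution: P(Rh+) = 1.
Independent loci: 1/8 × 1 = 1/8.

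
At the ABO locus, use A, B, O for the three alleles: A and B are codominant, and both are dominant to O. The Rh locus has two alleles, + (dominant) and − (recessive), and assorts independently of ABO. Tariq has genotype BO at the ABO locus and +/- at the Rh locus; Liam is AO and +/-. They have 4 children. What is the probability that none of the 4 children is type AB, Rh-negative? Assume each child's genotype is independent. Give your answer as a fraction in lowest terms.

50625/65536

ABO cross BO × AO → 1/4 O, 1/4 A, 1/4 B, 1/4 AB.
Rh cross +/- × +/- → 3/4 Rh+, 1/4 Rh-; so P(type AB, Rh-negative) = 1/4 × 1/4 = 1/16 per child.
P(not type AB, Rh-negative) = 15/16 for one child; (15/16)^4 = 50625/65536.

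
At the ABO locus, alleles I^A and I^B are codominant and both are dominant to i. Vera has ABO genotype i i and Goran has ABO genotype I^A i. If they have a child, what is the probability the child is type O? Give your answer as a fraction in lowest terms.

1/2

ABO cross i i × I^A i → offspring phenotypes: 1/2 O, 1/2 A.
So P(type O) = 1/2.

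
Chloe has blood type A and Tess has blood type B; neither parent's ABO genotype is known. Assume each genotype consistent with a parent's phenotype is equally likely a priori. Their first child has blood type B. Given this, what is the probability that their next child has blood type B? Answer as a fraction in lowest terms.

5/12

Possible genotypes: Chloe ∈ {AA, AO}; Tess ∈ {BB, BO}.
Weight each parental genotype pair by prior × P(type-B child):
  AO × BB: posterior weight 2/3; P(next child type B) = 1/2.
  AO × BO: posterior weight 1/3; P(next child type B) = 1/4.
Weighted sum = 5/12.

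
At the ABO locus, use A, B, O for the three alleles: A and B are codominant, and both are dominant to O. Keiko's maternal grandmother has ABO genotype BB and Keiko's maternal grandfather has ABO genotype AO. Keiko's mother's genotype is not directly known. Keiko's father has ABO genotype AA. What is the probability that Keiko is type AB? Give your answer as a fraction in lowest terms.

Keiko's mother's ABO genotype from BB × AO: 1/2 AB, 1/2 BO.
Crossing each possibility with the father AA and summing P(type AB): 1/2·1/2 + 1/2·1/2 = 1/2.

1/2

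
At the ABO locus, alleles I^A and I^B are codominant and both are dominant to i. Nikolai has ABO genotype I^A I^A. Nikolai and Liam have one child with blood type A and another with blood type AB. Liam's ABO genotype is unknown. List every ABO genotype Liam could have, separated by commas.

For each candidate genotype of Liam, check whether crossing it with I^A I^A can produce every observed child phenotype.
  I^A I^A → possible child types {A} ✗
  I^A I^B → possible child types {A, AB} ✓
  I^A i → possible child types {A} ✗
  I^B I^B → possible child types {AB} ✗
  I^B i → possible child types {A, AB} ✓
  i i → possible child types {A} ✗

I^A I^B, I^B i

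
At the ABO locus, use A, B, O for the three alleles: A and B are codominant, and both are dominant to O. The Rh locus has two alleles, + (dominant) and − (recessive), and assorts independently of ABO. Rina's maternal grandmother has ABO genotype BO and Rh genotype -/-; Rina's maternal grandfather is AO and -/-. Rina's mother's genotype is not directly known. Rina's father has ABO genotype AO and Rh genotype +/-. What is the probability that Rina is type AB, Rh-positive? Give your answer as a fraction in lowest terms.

Rina's mother's ABO genotype from BO × AO: 1/4 AB, 1/4 AO, 1/4 BO, 1/4 OO.
Crossing each possibility with the father AO and summing P(type AB): 1/4·1/4 + 1/4·0 + 1/4·1/4 + 1/4·0 = 1/8.
Similarly for Rh via the mother's Rh distribution: P(Rh+) = 1/2.
Independent loci: 1/8 × 1/2 = 1/16.

1/16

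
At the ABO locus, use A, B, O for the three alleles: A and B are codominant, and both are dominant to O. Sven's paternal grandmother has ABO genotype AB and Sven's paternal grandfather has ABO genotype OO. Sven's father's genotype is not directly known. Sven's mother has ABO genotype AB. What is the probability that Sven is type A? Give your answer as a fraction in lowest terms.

3/8

Sven's father's ABO genotype from AB × OO: 1/2 AO, 1/2 BO.
Crossing each possibility with the mother AB and summing P(type A): 1/2·1/2 + 1/2·1/4 = 3/8.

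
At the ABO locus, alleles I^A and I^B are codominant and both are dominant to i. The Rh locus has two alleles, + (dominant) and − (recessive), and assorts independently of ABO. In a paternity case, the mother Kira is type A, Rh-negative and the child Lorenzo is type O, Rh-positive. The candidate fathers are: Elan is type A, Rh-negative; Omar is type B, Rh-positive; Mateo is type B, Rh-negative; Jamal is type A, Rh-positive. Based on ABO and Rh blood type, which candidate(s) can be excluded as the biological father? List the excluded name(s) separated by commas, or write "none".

Elan, Mateo

A candidate is excluded only if no genotype consistent with his phenotype could produce a type O, Rh-positive child with a type A, Rh-negative mother.
Elan (type A, Rh-): no genotype consistent with that phenotype can produce a type-O Rh+ child with a type-A mother.
Mateo (type B, Rh-): no genotype consistent with that phenotype can produce a type-O Rh+ child with a type-A mother.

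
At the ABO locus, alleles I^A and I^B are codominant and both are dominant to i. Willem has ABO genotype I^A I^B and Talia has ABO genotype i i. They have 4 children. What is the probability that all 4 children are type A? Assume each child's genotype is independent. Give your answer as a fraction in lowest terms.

1/16

ABO cross I^A I^B × i i → 1/2 A, 1/2 B.
So P(type A) = 1/2 per child.
All 4 independent: (1/2)^4 = 1/16.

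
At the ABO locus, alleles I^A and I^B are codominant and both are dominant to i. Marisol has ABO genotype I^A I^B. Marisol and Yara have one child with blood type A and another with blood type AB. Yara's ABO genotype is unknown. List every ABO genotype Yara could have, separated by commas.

For each candidate genotype of Yara, check whether crossing it with I^A I^B can produce every observed child phenotype.
  I^A I^A → possible child types {A, AB} ✓
  I^A I^B → possible child types {A, B, AB} ✓
  I^A i → possible child types {A, B, AB} ✓
  I^B I^B → possible child types {B, AB} ✗
  I^B i → possible child types {A, B, AB} ✓
  i i → possible child types {A, B} ✗

I^A I^A, I^A I^B, I^A i, I^B i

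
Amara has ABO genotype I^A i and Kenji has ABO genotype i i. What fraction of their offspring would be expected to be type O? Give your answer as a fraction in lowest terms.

1/2

ABO cross I^A i × i i → offspring phenotypes: 1/2 O, 1/2 A.
So P(type O) = 1/2.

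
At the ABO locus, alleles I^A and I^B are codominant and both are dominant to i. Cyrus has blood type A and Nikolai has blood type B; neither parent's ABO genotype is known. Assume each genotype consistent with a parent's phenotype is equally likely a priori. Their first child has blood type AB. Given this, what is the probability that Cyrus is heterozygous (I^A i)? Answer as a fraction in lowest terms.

1/3

Possible genotypes: Cyrus ∈ {I^A I^A, I^A i}; Nikolai ∈ {I^B I^B, I^B i}.
Weight each parental genotype pair by prior × P(type-AB child):
  I^A I^A × I^B I^B: posterior weight 4/9.
  I^A I^A × I^B i: posterior weight 2/9.
  I^A i × I^B I^B: posterior weight 2/9.
  I^A i × I^B i: posterior weight 1/9.
Sum the posterior weight over pairs where Cyrus is I^A i: 1/3.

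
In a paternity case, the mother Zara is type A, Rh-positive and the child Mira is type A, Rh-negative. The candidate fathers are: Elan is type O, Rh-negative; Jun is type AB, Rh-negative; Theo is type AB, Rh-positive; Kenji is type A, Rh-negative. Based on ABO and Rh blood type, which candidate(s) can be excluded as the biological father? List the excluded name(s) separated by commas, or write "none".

A candidate is excluded only if no genotype consistent with his phenotype could produce a type A, Rh-negative child with a type A, Rh-positive mother.
Every candidate has at least one consistent genotype combination, so none can be excluded.

none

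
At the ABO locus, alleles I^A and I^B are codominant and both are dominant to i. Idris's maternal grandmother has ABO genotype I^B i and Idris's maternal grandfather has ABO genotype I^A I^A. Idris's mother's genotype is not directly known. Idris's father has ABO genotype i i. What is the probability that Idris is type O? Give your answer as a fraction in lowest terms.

Idris's mother's ABO genotype from I^B i × I^A I^A: 1/2 I^A I^B, 1/2 I^A i.
Crossing each possibility with the father i i and summing P(type O): 1/2·0 + 1/2·1/2 = 1/4.

1/4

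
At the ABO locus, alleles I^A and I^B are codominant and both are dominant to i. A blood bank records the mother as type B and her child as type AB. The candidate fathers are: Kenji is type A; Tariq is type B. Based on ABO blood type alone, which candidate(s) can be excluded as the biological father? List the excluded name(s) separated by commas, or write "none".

A candidate is excluded only if no genotype consistent with his phenotype could produce a type AB child with a type B mother.
Tariq (type B): no genotype consistent with that phenotype can produce a type-AB child with a type-B mother.

Tariq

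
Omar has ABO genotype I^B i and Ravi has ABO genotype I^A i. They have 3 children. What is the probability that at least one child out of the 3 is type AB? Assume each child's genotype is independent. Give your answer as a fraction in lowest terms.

37/64

ABO cross I^B i × I^A i → 1/4 O, 1/4 A, 1/4 B, 1/4 AB.
So P(type AB) = 1/4 per child.
P(none) = (3/4)^3 = 27/64; P(at least one) = 1 − 27/64 = 37/64.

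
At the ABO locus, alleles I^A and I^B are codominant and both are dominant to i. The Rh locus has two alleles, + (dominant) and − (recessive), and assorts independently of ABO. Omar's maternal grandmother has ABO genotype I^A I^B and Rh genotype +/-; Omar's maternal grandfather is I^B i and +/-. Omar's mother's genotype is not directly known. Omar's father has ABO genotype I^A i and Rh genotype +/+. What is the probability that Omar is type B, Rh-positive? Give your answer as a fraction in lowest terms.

Omar's mother's ABO genotype from I^A I^B × I^B i: 1/4 I^A I^B, 1/4 I^A i, 1/4 I^B I^B, 1/4 I^B i.
Crossing each possibility with the father I^A i and summing P(type B): 1/4·1/4 + 1/4·0 + 1/4·1/2 + 1/4·1/4 = 1/4.
Similarly for Rh via the mother's Rh distribution: P(Rh+) = 1.
Independent loci: 1/4 × 1 = 1/4.

1/4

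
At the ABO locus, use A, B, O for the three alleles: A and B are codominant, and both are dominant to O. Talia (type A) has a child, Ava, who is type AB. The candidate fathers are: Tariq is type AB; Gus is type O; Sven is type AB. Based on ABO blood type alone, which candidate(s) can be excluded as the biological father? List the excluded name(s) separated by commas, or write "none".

Gus

A candidate is excluded only if no genotype consistent with his phenotype could produce a type AB child with a type A mother.
Gus (type O): no genotype consistent with that phenotype can produce a type-AB child with a type-A mother.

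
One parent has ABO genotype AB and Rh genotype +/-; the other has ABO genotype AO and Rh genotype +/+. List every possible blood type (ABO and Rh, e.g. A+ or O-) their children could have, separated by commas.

A+, B+, AB+

Gametes from AB × AO give offspring ABO genotypes AA, AB, AO, BO, i.e. phenotypes A, B, AB.
Rh cross +/- × +/+ → phenotypes Rh+.
Combining independently: A+, B+, AB+.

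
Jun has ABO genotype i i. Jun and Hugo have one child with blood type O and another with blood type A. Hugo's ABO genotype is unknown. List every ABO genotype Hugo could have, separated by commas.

I^A i

For each candidate genotype of Hugo, check whether crossing it with i i can produce every observed child phenotype.
  I^A I^A → possible child types {A} ✗
  I^A I^B → possible child types {A, B} ✗
  I^A i → possible child types {O, A} ✓
  I^B I^B → possible child types {B} ✗
  I^B i → possible child types {O, B} ✗
  i i → possible child types {O} ✗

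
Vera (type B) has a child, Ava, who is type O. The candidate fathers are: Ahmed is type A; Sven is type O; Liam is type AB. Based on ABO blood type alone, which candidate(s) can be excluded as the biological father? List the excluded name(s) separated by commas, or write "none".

A candidate is excluded only if no genotype consistent with his phenotype could produce a type O child with a type B mother.
Liam (type AB): no genotype consistent with that phenotype can produce a type-O child with a type-B mother.

Liam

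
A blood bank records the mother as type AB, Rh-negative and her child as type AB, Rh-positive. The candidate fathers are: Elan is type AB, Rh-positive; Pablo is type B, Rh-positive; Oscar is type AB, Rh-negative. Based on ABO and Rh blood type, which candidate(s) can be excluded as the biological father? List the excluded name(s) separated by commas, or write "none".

A candidate is excluded only if no genotype consistent with his phenotype could produce a type AB, Rh-positive child with a type AB, Rh-negative mother.
Oscar (type AB, Rh-): no genotype consistent with that phenotype can produce a type-AB Rh+ child with a type-AB mother.

Oscar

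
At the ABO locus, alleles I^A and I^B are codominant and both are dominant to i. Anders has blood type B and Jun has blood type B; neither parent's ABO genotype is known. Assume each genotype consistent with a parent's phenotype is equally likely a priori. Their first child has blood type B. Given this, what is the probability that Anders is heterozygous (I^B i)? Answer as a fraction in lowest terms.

Possible genotypes: Anders ∈ {I^B I^B, I^B i}; Jun ∈ {I^B I^B, I^B i}.
Weight each parental genotype pair by prior × P(type-B child):
  I^B I^B × I^B I^B: posterior weight 4/15.
  I^B I^B × I^B i: posterior weight 4/15.
  I^B i × I^B I^B: posterior weight 4/15.
  I^B i × I^B i: posterior weight 1/5.
Sum the posterior weight over pairs where Anders is I^B i: 7/15.

7/15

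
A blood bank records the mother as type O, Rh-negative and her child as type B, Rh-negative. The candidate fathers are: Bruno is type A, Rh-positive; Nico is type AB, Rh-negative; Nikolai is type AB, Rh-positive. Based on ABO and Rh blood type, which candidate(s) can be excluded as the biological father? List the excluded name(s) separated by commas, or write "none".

A candidate is excluded only if no genotype consistent with his phenotype could produce a type B, Rh-negative child with a type O, Rh-negative mother.
Bruno (type A, Rh+): no genotype consistent with that phenotype can produce a type-B Rh- child with a type-O mother.

Bruno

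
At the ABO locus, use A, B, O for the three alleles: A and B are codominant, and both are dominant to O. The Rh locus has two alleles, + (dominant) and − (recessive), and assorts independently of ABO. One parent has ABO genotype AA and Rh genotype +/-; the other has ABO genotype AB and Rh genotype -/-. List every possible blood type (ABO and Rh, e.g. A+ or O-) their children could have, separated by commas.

A+, A-, AB+, AB-

Gametes from AA × AB give offspring ABO genotypes AA, AB, i.e. phenotypes A, AB.
Rh cross +/- × -/- → phenotypes Rh+, Rh-.
Combining independently: A+, A-, AB+, AB-.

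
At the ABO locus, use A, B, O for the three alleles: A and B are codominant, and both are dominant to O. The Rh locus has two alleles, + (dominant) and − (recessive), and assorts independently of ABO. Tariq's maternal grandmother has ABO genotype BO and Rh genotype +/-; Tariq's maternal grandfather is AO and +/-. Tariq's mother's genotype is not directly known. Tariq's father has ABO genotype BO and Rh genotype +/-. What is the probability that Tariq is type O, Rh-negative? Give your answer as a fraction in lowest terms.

1/16

Tariq's mother's ABO genotype from BO × AO: 1/4 AB, 1/4 AO, 1/4 BO, 1/4 OO.
Crossing each possibility with the father BO and summing P(type O): 1/4·0 + 1/4·1/4 + 1/4·1/4 + 1/4·1/2 = 1/4.
Similarly for Rh via the mother's Rh distribution: P(Rh-) = 1/4.
Independent loci: 1/4 × 1/4 = 1/16.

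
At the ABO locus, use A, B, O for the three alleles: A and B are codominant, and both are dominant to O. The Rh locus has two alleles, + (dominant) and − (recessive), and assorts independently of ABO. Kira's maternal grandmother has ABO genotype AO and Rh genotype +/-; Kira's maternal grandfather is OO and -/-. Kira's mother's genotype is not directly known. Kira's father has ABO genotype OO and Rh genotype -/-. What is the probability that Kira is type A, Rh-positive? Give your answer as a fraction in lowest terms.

Kira's mother's ABO genotype from AO × OO: 1/2 AO, 1/2 OO.
Crossing each possibility with the father OO and summing P(type A): 1/2·1/2 + 1/2·0 = 1/4.
Similarly for Rh via the mother's Rh distribution: P(Rh+) = 1/4.
Independent loci: 1/4 × 1/4 = 1/16.

1/16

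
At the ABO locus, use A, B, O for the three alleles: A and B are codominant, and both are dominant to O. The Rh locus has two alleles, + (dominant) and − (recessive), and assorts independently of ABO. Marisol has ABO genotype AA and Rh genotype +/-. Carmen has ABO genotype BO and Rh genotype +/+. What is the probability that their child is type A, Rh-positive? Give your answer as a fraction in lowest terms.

ABO cross AA × BO → offspring phenotypes: 1/2 A, 1/2 AB.
Rh cross +/- × +/+ → 1 Rh+.
Independent loci: P(type A, Rh-positive) = 1/2 × 1 = 1/2.

1/2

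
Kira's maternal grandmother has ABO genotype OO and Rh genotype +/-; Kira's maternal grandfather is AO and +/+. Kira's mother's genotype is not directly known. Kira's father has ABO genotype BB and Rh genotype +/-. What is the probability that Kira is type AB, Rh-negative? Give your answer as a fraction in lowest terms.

1/32

Kira's mother's ABO genotype from OO × AO: 1/2 AO, 1/2 OO.
Crossing each possibility with the father BB and summing P(type AB): 1/2·1/2 + 1/2·0 = 1/4.
Similarly for Rh via the mother's Rh distribution: P(Rh-) = 1/8.
Independent loci: 1/4 × 1/8 = 1/32.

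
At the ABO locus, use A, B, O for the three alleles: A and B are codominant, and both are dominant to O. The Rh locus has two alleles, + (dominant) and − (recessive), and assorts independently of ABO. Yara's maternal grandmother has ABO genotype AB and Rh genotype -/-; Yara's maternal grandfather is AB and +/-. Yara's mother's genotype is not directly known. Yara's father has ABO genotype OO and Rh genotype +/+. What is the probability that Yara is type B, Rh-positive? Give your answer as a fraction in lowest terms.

1/2

Yara's mother's ABO genotype from AB × AB: 1/4 AA, 1/2 AB, 1/4 BB.
Crossing each possibility with the father OO and summing P(type B): 1/4·0 + 1/2·1/2 + 1/4·1 = 1/2.
Similarly for Rh via the mother's Rh distribution: P(Rh+) = 1.
Independent loci: 1/2 × 1 = 1/2.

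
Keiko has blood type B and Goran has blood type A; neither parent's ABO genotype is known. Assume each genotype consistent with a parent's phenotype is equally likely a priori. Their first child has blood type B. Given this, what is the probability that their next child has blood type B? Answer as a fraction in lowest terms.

Possible genotypes: Keiko ∈ {BB, BO}; Goran ∈ {AA, AO}.
Weight each parental genotype pair by prior × P(type-B child):
  BB × AO: posterior weight 2/3; P(next child type B) = 1/2.
  BO × AO: posterior weight 1/3; P(next child type B) = 1/4.
Weighted sum = 5/12.

5/12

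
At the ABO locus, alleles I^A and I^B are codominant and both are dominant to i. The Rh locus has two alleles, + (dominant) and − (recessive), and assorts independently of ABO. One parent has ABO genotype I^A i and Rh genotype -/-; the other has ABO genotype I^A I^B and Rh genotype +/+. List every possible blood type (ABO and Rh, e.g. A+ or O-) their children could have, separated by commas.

A+, B+, AB+

Gametes from I^A i × I^A I^B give offspring ABO genotypes I^A I^A, I^A I^B, I^A i, I^B i, i.e. phenotypes A, B, AB.
Rh cross -/- × +/+ → phenotypes Rh+.
Combining independently: A+, B+, AB+.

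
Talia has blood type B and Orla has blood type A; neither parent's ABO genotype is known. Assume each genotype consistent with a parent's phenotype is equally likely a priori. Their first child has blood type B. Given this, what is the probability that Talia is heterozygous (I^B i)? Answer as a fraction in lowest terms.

1/3

Possible genotypes: Talia ∈ {I^B I^B, I^B i}; Orla ∈ {I^A I^A, I^A i}.
Weight each parental genotype pair by prior × P(type-B child):
  I^B I^B × I^A i: posterior weight 2/3.
  I^B i × I^A i: posterior weight 1/3.
Sum the posterior weight over pairs where Talia is I^B i: 1/3.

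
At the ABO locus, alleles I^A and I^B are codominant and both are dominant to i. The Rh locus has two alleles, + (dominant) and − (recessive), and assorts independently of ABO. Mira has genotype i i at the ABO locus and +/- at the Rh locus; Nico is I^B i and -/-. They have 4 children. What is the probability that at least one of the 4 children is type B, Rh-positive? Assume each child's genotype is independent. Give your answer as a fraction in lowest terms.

175/256

ABO cross i i × I^B i → 1/2 O, 1/2 B.
Rh cross +/- × -/- → 1/2 Rh+, 1/2 Rh-; so P(type B, Rh-positive) = 1/2 × 1/2 = 1/4 per child.
P(none) = (3/4)^4 = 81/256; P(at least one) = 1 − 81/256 = 175/256.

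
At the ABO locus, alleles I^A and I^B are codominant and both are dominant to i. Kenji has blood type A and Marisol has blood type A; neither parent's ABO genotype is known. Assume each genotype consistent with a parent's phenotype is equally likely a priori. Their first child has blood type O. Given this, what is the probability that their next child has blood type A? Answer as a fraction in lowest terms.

Possible genotypes: Kenji ∈ {I^A I^A, I^A i}; Marisol ∈ {I^A I^A, I^A i}.
Weight each parental genotype pair by prior × P(type-O child):
  I^A i × I^A i: posterior weight 1; P(next child type A) = 3/4.
Weighted sum = 3/4.

3/4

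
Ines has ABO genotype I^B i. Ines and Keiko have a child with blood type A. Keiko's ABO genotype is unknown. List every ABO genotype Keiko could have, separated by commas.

I^A I^A, I^A I^B, I^A i

For each candidate genotype of Keiko, check whether crossing it with I^B i can produce every observed child phenotype.
  I^A I^A → possible child types {A, AB} ✓
  I^A I^B → possible child types {A, B, AB} ✓
  I^A i → possible child types {O, A, B, AB} ✓
  I^B I^B → possible child types {B} ✗
  I^B i → possible child types {O, B} ✗
  i i → possible child types {O, B} ✗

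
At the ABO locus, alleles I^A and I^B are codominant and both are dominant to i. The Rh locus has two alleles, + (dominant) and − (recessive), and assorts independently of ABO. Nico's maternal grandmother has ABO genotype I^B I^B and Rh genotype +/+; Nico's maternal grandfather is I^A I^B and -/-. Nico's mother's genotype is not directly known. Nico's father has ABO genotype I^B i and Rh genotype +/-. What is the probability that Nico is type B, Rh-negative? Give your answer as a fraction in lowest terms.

Nico's mother's ABO genotype from I^B I^B × I^A I^B: 1/2 I^A I^B, 1/2 I^B I^B.
Crossing each possibility with the father I^B i and summing P(type B): 1/2·1/2 + 1/2·1 = 3/4.
Similarly for Rh via the mother's Rh distribution: P(Rh-) = 1/4.
Independent loci: 3/4 × 1/4 = 3/16.

3/16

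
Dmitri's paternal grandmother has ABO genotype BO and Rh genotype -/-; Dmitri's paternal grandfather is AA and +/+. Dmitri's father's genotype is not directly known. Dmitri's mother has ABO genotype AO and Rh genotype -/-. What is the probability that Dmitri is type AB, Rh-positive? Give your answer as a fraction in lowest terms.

Dmitri's father's ABO genotype from BO × AA: 1/2 AB, 1/2 AO.
Crossing each possibility with the mother AO and summing P(type AB): 1/2·1/4 + 1/2·0 = 1/8.
Similarly for Rh via the father's Rh distribution: P(Rh+) = 1/2.
Independent loci: 1/8 × 1/2 = 1/16.

1/16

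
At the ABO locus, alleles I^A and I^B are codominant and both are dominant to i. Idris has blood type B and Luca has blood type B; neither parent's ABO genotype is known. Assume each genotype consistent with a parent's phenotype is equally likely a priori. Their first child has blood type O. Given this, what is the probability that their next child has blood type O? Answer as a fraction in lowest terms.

Possible genotypes: Idris ∈ {I^B I^B, I^B i}; Luca ∈ {I^B I^B, I^B i}.
Weight each parental genotype pair by prior × P(type-O child):
  I^B i × I^B i: posterior weight 1; P(next child type O) = 1/4.
Weighted sum = 1/4.

1/4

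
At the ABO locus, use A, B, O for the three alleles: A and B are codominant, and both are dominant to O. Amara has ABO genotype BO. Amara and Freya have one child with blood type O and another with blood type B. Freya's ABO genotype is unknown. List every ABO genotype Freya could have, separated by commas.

For each candidate genotype of Freya, check whether crossing it with BO can produce every observed child phenotype.
  AA → possible child types {A, AB} ✗
  AB → possible child types {A, B, AB} ✗
  AO → possible child types {O, A, B, AB} ✓
  BB → possible child types {B} ✗
  BO → possible child types {O, B} ✓
  OO → possible child types {O, B} ✓

AO, BO, OO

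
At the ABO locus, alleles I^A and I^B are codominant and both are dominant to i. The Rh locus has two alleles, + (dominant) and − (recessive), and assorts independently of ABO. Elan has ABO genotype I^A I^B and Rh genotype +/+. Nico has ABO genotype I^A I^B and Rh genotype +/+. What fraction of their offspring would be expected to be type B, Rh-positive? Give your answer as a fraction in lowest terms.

ABO cross I^A I^B × I^A I^B → offspring phenotypes: 1/4 A, 1/4 B, 1/2 AB.
Rh cross +/+ × +/+ → 1 Rh+.
Independent loci: P(type B, Rh-positive) = 1/4 × 1 = 1/4.

1/4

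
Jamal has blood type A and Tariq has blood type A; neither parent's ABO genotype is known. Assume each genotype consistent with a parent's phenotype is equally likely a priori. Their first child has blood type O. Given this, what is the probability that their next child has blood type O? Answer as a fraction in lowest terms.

Possible genotypes: Jamal ∈ {AA, AO}; Tariq ∈ {AA, AO}.
Weight each parental genotype pair by prior × P(type-O child):
  AO × AO: posterior weight 1; P(next child type O) = 1/4.
Weighted sum = 1/4.

1/4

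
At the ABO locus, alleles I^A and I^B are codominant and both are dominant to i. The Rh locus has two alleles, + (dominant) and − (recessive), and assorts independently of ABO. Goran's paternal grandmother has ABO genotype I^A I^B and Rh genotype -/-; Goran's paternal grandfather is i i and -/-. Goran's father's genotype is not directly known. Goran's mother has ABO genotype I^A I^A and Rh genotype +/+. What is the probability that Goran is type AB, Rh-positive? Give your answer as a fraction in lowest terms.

1/4

Goran's father's ABO genotype from I^A I^B × i i: 1/2 I^A i, 1/2 I^B i.
Crossing each possibility with the mother I^A I^A and summing P(type AB): 1/2·0 + 1/2·1/2 = 1/4.
Similarly for Rh via the father's Rh distribution: P(Rh+) = 1.
Independent loci: 1/4 × 1 = 1/4.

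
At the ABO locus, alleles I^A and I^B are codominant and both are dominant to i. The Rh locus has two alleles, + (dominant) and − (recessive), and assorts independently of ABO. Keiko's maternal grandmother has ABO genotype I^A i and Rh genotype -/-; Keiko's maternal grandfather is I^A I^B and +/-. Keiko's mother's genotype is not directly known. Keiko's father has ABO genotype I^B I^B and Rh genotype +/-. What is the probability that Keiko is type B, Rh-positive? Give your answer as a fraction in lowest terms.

5/16

Keiko's mother's ABO genotype from I^A i × I^A I^B: 1/4 I^A I^A, 1/4 I^A I^B, 1/4 I^A i, 1/4 I^B i.
Crossing each possibility with the father I^B I^B and summing P(type B): 1/4·0 + 1/4·1/2 + 1/4·1/2 + 1/4·1 = 1/2.
Similarly for Rh via the mother's Rh distribution: P(Rh+) = 5/8.
Independent loci: 1/2 × 5/8 = 5/16.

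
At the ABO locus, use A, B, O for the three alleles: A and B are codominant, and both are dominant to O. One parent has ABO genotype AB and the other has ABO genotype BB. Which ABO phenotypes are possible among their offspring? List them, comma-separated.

Gametes from AB × BB give offspring ABO genotypes AB, BB, i.e. phenotypes B, AB.

B, AB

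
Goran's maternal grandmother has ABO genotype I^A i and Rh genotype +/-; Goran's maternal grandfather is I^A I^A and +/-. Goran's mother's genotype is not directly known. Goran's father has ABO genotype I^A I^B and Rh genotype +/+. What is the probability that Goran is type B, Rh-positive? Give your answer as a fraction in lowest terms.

1/8

Goran's mother's ABO genotype from I^A i × I^A I^A: 1/2 I^A I^A, 1/2 I^A i.
Crossing each possibility with the father I^A I^B and summing P(type B): 1/2·0 + 1/2·1/4 = 1/8.
Similarly for Rh via the mother's Rh distribution: P(Rh+) = 1.
Independent loci: 1/8 × 1 = 1/8.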